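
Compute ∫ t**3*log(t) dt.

Use integration by parts with u = log(t), dv = t**3 dt.
Then du = 1/t dt and v = t**4/4.

t**4*log(t)/4 - t**4/16 + C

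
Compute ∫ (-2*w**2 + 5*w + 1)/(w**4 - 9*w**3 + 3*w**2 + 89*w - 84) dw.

Factor the denominator: (w - 7)*(w - 4)*(w - 1)*(w + 3).
Partial-fraction decomposition: 4/(35*(w + 3)) + 1/(18*(w - 1)) + 11/(63*(w - 4)) - 31/(90*(w - 7)).
Integrate each term: A/(w−a) contributes A·log|w−a|.

-31*log(w - 7)/90 + 11*log(w - 4)/63 + log(w - 1)/18 + 4*log(w + 3)/35 + C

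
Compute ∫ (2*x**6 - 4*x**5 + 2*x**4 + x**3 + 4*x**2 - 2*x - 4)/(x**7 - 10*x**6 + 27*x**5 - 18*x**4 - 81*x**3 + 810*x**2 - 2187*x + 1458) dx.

Factor the denominator: (x - 6)*(x - 3)**2*(x - 1)*(x + 3)*(x**2 + 9).
Partial-fraction decomposition: (4*x + 8359)/(8100*(x**2 + 9)) + 2603/(23328*(x + 3)) + 1/(800*(x - 1)) - 3281/(1944*(x - 3)) - 701/(648*(x - 3)**2) + 65144/(18225*(x - 6)).
Integrate each term; A/(x−a) gives A·log|x−a|; the (Bx+D)/(x²+p²) term gives a log and an atan.

65144*log(x - 6)/18225 - 3281*log(x - 3)/1944 + log(x - 1)/800 + 2603*log(x + 3)/23328 + log(x**2 + 9)/4050 + 8359*atan(x/3)/24300 + 701/(648*x - 1944) + C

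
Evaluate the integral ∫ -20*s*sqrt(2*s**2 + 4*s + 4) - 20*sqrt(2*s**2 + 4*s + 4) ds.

-10*(2*s**2 + 4*s + 4)**(3/2)/3 + C

Let u = 2*s**2 + 4*s + 4, so du = (4*s + 4) ds.
Rewriting, the integral becomes -5·∫ √u du = -5·(2/3)u^(3/2).
Substituting back, u = 2*s**2 + 4*s + 4.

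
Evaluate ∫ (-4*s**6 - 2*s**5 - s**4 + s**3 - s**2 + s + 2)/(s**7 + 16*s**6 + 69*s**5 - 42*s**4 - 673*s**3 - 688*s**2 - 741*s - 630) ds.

Factor the denominator: (s - 3)*(s + 1)*(s + 5)*(s + 6)*(s + 7)*(s**2 + 1).
Partial-fraction decomposition: (149*s - 43)/(24050*(s**2 + 1)) - 21989/(300*(s + 7)) + 172624/(1665*(s + 6)) - 14257/(416*(s + 5)) + 1/(240*(s + 1)) - 173/(1440*(s - 3)).
Integrate each term; A/(s−a) gives A·log|s−a|; the (Bs+D)/(s²+p²) term gives a log and an atan.

-173*log(s - 3)/1440 + log(s + 1)/240 - 14257*log(s + 5)/416 + 172624*log(s + 6)/1665 - 21989*log(s + 7)/300 + 149*log(s**2 + 1)/48100 - 43*atan(s)/24050 + C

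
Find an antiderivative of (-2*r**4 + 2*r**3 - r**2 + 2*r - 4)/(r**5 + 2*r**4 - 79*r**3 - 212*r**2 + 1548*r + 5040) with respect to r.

-1385*log(r - 7)/572 + 547*log(r - 6)/330 - 167*log(r + 4)/55 + 513*log(r + 5)/44 - 769*log(r + 6)/78 + C

Factor the denominator: (r - 7)*(r - 6)*(r + 4)*(r + 5)*(r + 6).
Partial-fraction decomposition: -769/(78*(r + 6)) + 513/(44*(r + 5)) - 167/(55*(r + 4)) + 547/(330*(r - 6)) - 1385/(572*(r - 7)).
Integrate each term: A/(r−a) contributes A·log|r−a|.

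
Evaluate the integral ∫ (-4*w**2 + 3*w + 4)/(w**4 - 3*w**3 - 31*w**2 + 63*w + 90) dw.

Factor the denominator: (w - 6)*(w - 3)*(w + 1)*(w + 5).
Partial-fraction decomposition: 111/(352*(w + 5)) - 3/(112*(w + 1)) + 23/(96*(w - 3)) - 122/(231*(w - 6)).
Integrate each term: A/(w−a) contributes A·log|w−a|.

-122*log(w - 6)/231 + 23*log(w - 3)/96 - 3*log(w + 1)/112 + 111*log(w + 5)/352 + C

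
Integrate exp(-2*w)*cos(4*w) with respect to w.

Let I denote the integral. Integrate by parts with u = cos(4*w), dv = exp(-2*w) dw, so v = -exp(-2*w)/2: I = -exp(-2*w)*cos(4*w)/2 − 2·∫ exp(-2*w)*sin(4*w) dw.
Apply parts again with u = sin(4*w), dv = exp(-2*w) dw: ∫ exp(-2*w)*sin(4*w) dw = -exp(-2*w)*sin(4*w)/2 + 2·I. Substituting back brings back I: I = exp(-2*w)*sin(4*w) - exp(-2*w)*cos(4*w)/2 − 4·I.
Solving for I: (1 + 4)·I equals the remaining terms, so I = (1/5)·(exp(-2*w)*sin(4*w) - exp(-2*w)*cos(4*w)/2).

exp(-2*w)*sin(4*w)/5 - exp(-2*w)*cos(4*w)/10 + C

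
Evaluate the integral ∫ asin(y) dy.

Use integration by parts with u = arcsin(y), dv = dy.
Then du = 1/sqrt(-y**2 + 1) dy.

y*asin(y) + sqrt(-y**2 + 1) + C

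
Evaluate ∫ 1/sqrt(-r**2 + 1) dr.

asin(r) + C

Substitute r = sin(θ), so dr = cos(θ) dθ and the radical becomes sqrt(-r**2 + 1) = cos(θ) by the Pythagorean identity.
Integrate the resulting trig expression in θ, then back-substitute θ = asin(r), sin(θ) = r, cos(θ) = sqrt(-r**2 + 1) (absorbing any constant into C).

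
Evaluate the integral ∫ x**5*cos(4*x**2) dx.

x**4*sin(4*x**2)/8 + x**2*cos(4*x**2)/16 - sin(4*x**2)/64 + C

Let u = x², du = 2x dx; rewrite as (1/2)∫ u^2·cos(4u) du.
Now integrate by parts 2 times.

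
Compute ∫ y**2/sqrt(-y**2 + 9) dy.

Substitute y = 3·sin(θ), so dy = 3·cos(θ) dθ and the radical becomes sqrt(-y**2 + 9) = 3·cos(θ) by the Pythagorean identity.
Integrate the resulting trig expression in θ, then back-substitute θ = asin(y/3), sin(θ) = y/3, cos(θ) = sqrt(-y**2 + 9)/3 (absorbing any constant into C).

-y*sqrt(-y**2 + 9)/2 + 9*asin(y/3)/2 + C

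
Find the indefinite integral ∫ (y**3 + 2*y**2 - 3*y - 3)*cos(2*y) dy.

y**3*sin(2*y)/2 + y**2*sin(2*y) + 3*y**2*cos(2*y)/4 - 9*y*sin(2*y)/4 + y*cos(2*y) - 2*sin(2*y) - 9*cos(2*y)/8 + C

Use integration by parts with u = y**3 + 2*y**2 - 3*y - 3, dv = cos(2*y) dy, so v = sin(2*y)/2.
Apply parts 3 times (tabular method): alternate signs, differentiate u down to 0, integrate dv up.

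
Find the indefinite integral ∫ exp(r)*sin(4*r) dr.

exp(r)*sin(4*r)/17 - 4*exp(r)*cos(4*r)/17 + C

Let I denote the integral. Integrate by parts with u = sin(4*r), dv = exp(r) dr, so v = exp(r): I = exp(r)*sin(4*r) − 4·∫ exp(r)*cos(4*r) dr.
Apply parts again with u = cos(4*r), dv = exp(r) dr: ∫ exp(r)*cos(4*r) dr = exp(r)*cos(4*r) + 4·I. Substituting back brings back I: I = exp(r)*sin(4*r) - 4*exp(r)*cos(4*r) − 16·I.
Solving for I: (1 + 16)·I equals the remaining terms, so I = (1/17)·(exp(r)*sin(4*r) - 4*exp(r)*cos(4*r)).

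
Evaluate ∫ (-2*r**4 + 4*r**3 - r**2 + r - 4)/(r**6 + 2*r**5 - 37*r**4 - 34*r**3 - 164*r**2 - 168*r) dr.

Factor the denominator: r*(r - 6)*(r + 1)*(r + 7)*(r**2 + 4).
Partial-fraction decomposition: -(215*r + 138)/(2120*(r**2 + 4)) + 1039/(4823*(r + 7)) - 2/(35*(r + 1)) - 881/(10920*(r - 6)) + 1/(42*r).
Integrate each term; A/(r−a) gives A·log|r−a|; the (Br+D)/(r²+p²) term gives a log and an atan.

log(r)/42 - 881*log(r - 6)/10920 - 2*log(r + 1)/35 + 1039*log(r + 7)/4823 - 43*log(r**2 + 4)/848 - 69*atan(r/2)/2120 + C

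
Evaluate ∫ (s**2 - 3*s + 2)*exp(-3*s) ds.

(-9*s**2 + 21*s - 11)*exp(-3*s)/27 + C

Use integration by parts with u = s**2 - 3*s + 2, dv = exp(-3*s) ds, so v = -exp(-3*s)/3.
Apply parts 2 times (tabular method): alternate signs, differentiate u down to 0, integrate dv up.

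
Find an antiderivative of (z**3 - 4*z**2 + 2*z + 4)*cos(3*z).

Use integration by parts with u = z**3 - 4*z**2 + 2*z + 4, dv = cos(3*z) dz, so v = sin(3*z)/3.
Apply parts 3 times (tabular method): alternate signs, differentiate u down to 0, integrate dv up.

z**3*sin(3*z)/3 - 4*z**2*sin(3*z)/3 + z**2*cos(3*z)/3 + 4*z*sin(3*z)/9 - 8*z*cos(3*z)/9 + 44*sin(3*z)/27 + 4*cos(3*z)/27 + C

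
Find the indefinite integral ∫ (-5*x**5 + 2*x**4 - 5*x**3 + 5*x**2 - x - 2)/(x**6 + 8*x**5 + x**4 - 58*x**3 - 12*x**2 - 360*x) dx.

log(x)/180 - 287*log(x - 3)/702 + 4407*log(x + 5)/290 - 2671*log(x + 6)/135 - 61*log(x**2 + 4)/15080 + 939*atan(x/2)/3770 + C

Factor the denominator: x*(x - 3)*(x + 5)*(x + 6)*(x**2 + 4).
Partial-fraction decomposition: -(61*x - 3756)/(7540*(x**2 + 4)) - 2671/(135*(x + 6)) + 4407/(290*(x + 5)) - 287/(702*(x - 3)) + 1/(180*x).
Integrate each term; A/(x−a) gives A·log|x−a|; the (Bx+D)/(x²+p²) term gives a log and an atan.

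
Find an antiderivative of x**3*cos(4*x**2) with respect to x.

x**2*sin(4*x**2)/8 + cos(4*x**2)/32 + C

Let u = x², du = 2x dx; rewrite as (1/2)∫ u^1·cos(4u) du.
Now integrate by parts 1 time.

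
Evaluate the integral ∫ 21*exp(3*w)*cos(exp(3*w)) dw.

Let u = exp(3*w), so du = (3*exp(3*w)) dw.
Rewriting, the integral becomes 7·∫ cos(u) du = 7·sin(u).
Substituting back, u = exp(3*w).

7*sin(exp(3*w)) + C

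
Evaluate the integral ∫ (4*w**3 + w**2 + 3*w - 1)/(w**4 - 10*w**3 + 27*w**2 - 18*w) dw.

log(w)/18 + 917*log(w - 6)/90 - 125*log(w - 3)/18 + 7*log(w - 1)/10 + C

Factor the denominator: w*(w - 6)*(w - 3)*(w - 1).
Partial-fraction decomposition: 7/(10*(w - 1)) - 125/(18*(w - 3)) + 917/(90*(w - 6)) + 1/(18*w).
Integrate each term: A/(w−a) contributes A·log|w−a|.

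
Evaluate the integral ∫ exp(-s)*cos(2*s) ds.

2*exp(-s)*sin(2*s)/5 - exp(-s)*cos(2*s)/5 + C

Let I denote the integral. Integrate by parts with u = cos(2*s), dv = exp(-s) ds, so v = -exp(-s): I = -exp(-s)*cos(2*s) − 2·∫ exp(-s)*sin(2*s) ds.
Apply parts again with u = sin(2*s), dv = exp(-s) ds: ∫ exp(-s)*sin(2*s) ds = -exp(-s)*sin(2*s) + 2·I. Substituting back brings back I: I = 2*exp(-s)*sin(2*s) - exp(-s)*cos(2*s) − 4·I.
Solving for I: (1 + 4)·I equals the remaining terms, so I = (1/5)·(2*exp(-s)*sin(2*s) - exp(-s)*cos(2*s)).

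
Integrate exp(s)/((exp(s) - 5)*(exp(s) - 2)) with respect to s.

log(exp(s) - 5)/3 - log(exp(s) - 2)/3 + C

Let u = e^s, du = e^s ds.
The integral becomes ∫ du/((u-2)(u-5)); decompose into partial fractions.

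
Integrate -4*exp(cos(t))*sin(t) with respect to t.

Let u = cos(t), so du = (-sin(t)) dt.
Rewriting, the integral becomes 4·∫ e^u du = 4·e^u.
Substituting back, u = cos(t).

4*exp(cos(t)) + C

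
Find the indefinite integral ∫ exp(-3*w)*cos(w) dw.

exp(-3*w)*sin(w)/10 - 3*exp(-3*w)*cos(w)/10 + C

Let I denote the integral. Integrate by parts with u = cos(w), dv = exp(-3*w) dw, so v = -exp(-3*w)/3: I = -exp(-3*w)*cos(w)/3 − (1/3)·∫ exp(-3*w)*sin(w) dw.
Apply parts again with u = sin(w), dv = exp(-3*w) dw: ∫ exp(-3*w)*sin(w) dw = -exp(-3*w)*sin(w)/3 + (1/3)·I. Substituting back brings back I: I = exp(-3*w)*sin(w)/9 - exp(-3*w)*cos(w)/3 − (1/9)·I.
Solving for I: (1 + 1/9)·I equals the remaining terms, so I = (9/10)·(exp(-3*w)*sin(w)/9 - exp(-3*w)*cos(w)/3).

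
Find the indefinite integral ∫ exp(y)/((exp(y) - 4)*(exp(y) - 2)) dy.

Let u = e^y, du = e^y dy.
The integral becomes ∫ du/((u-4)(u-2)); decompose into partial fractions.

log(exp(y) - 4)/2 - log(exp(y) - 2)/2 + C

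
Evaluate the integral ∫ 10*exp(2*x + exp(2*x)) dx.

5*exp(exp(2*x)) + C

Let u = exp(2*x), so du = (2*exp(2*x)) dx.
Rewriting, the integral becomes 5·∫ e^u du = 5·e^u.
Substituting back, u = exp(2*x).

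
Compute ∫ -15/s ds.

-15*log(s) + C

Let u = s**3, so du = (3*s**2) ds.
Rewriting, the integral becomes -5·∫ 1/u du = -5·log(u).
Substituting back, u = s**3.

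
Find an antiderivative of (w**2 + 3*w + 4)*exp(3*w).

Use integration by parts with u = w**2 + 3*w + 4, dv = exp(3*w) dw, so v = exp(3*w)/3.
Apply parts 2 times (tabular method): alternate signs, differentiate u down to 0, integrate dv up.

(9*w**2 + 21*w + 29)*exp(3*w)/27 + C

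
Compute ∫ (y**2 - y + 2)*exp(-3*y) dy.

(-9*y**2 + 3*y - 17)*exp(-3*y)/27 + C

Use integration by parts with u = y**2 - y + 2, dv = exp(-3*y) dy, so v = -exp(-3*y)/3.
Apply parts 2 times (tabular method): alternate signs, differentiate u down to 0, integrate dv up.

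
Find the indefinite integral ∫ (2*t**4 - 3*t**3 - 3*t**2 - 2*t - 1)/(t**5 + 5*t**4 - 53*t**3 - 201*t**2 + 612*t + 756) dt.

1823*log(t - 6)/3276 - 47*log(t - 3)/1080 + log(t + 1)/280 - 3143*log(t + 6)/540 + 1899*log(t + 7)/260 + C

Factor the denominator: (t - 6)*(t - 3)*(t + 1)*(t + 6)*(t + 7).
Partial-fraction decomposition: 1899/(260*(t + 7)) - 3143/(540*(t + 6)) + 1/(280*(t + 1)) - 47/(1080*(t - 3)) + 1823/(3276*(t - 6)).
Integrate each term: A/(t−a) contributes A·log|t−a|.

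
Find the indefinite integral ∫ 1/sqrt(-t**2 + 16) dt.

Substitute t = 4·sin(θ), so dt = 4·cos(θ) dθ and the radical becomes sqrt(-t**2 + 16) = 4·cos(θ) by the Pythagorean identity.
Integrate the resulting trig expression in θ, then back-substitute θ = asin(t/4), sin(θ) = t/4, cos(θ) = sqrt(-t**2 + 16)/4 (absorbing any constant into C).

asin(t/4) + C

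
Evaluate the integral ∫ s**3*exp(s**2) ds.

(s**2 - 1)*exp(s**2)/2 + C

Let u = s², du = 2s ds; rewrite as (1/2)∫ u^1·exp(1u) du.
Now integrate by parts 1 time.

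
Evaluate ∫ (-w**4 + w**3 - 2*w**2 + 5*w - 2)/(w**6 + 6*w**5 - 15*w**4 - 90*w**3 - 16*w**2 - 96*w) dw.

log(w)/48 - 103*log(w - 4)/2720 - 11*log(w + 4)/32 + 202*log(w + 6)/555 - log(w**2 + 1)/629 - 25*atan(w)/629 + C

Factor the denominator: w*(w - 4)*(w + 4)*(w + 6)*(w**2 + 1).
Partial-fraction decomposition: -(2*w + 25)/(629*(w**2 + 1)) + 202/(555*(w + 6)) - 11/(32*(w + 4)) - 103/(2720*(w - 4)) + 1/(48*w).
Integrate each term; A/(w−a) gives A·log|w−a|; the (Bw+D)/(w²+p²) term gives a log and an atan.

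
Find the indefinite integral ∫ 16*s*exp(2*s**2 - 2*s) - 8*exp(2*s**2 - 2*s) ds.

4*exp(2*s**2 - 2*s) + C

Let u = 2*s**2 - 2*s, so du = (4*s - 2) ds.
Rewriting, the integral becomes 4·∫ e^u du = 4·e^u.
Substituting back, u = 2*s**2 - 2*s.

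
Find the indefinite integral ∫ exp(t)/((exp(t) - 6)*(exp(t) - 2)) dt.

log(exp(t) - 6)/4 - log(exp(t) - 2)/4 + C

Let u = e^t, du = e^t dt.
The integral becomes ∫ du/((u-2)(u-6)); decompose into partial fractions.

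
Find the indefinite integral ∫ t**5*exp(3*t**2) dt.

Let u = t², du = 2t dt; rewrite as (1/2)∫ u^2·exp(3u) du.
Now integrate by parts 2 times.

(9*t**4 - 6*t**2 + 2)*exp(3*t**2)/54 + C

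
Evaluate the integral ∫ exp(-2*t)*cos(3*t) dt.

Let I denote the integral. Integrate by parts with u = cos(3*t), dv = exp(-2*t) dt, so v = -exp(-2*t)/2: I = -exp(-2*t)*cos(3*t)/2 − (3/2)·∫ exp(-2*t)*sin(3*t) dt.
Apply parts again with u = sin(3*t), dv = exp(-2*t) dt: ∫ exp(-2*t)*sin(3*t) dt = -exp(-2*t)*sin(3*t)/2 + (3/2)·I. Substituting back brings back I: I = 3*exp(-2*t)*sin(3*t)/4 - exp(-2*t)*cos(3*t)/2 − (9/4)·I.
Solving for I: (1 + 9/4)·I equals the remaining terms, so I = (4/13)·(3*exp(-2*t)*sin(3*t)/4 - exp(-2*t)*cos(3*t)/2).

3*exp(-2*t)*sin(3*t)/13 - 2*exp(-2*t)*cos(3*t)/13 + C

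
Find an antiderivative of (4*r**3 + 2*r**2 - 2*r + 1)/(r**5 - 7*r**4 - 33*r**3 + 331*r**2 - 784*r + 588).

1457*log(r - 7)/1400 - 121*log(r - 3)/40 + 4243*log(r - 2)/2025 - 1259*log(r + 7)/11340 - 37/(45*r - 90) + C

Factor the denominator: (r - 7)*(r - 3)*(r - 2)**2*(r + 7).
Partial-fraction decomposition: -1259/(11340*(r + 7)) + 4243/(2025*(r - 2)) + 37/(45*(r - 2)**2) - 121/(40*(r - 3)) + 1457/(1400*(r - 7)).
Integrate each term; A/(r−a) gives A·log|r−a|; A/(r−a)² gives −A/(r−a).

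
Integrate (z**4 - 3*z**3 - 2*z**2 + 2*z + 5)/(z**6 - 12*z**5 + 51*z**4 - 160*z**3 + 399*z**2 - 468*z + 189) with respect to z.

Factor the denominator: (z - 7)*(z - 3)*(z - 1)**2*(z**2 + 9).
Partial-fraction decomposition: -(3457*z + 3522)/(26100*(z**2 + 9)) - 7/(150*(z - 1)) + 1/(40*(z - 1)**2) + 7/(288*(z - 3)) + 431/(2784*(z - 7)).
Integrate each term; A/(z−a) gives A·log|z−a|; the (Bz+D)/(z²+p²) term gives a log and an atan.

431*log(z - 7)/2784 + 7*log(z - 3)/288 - 7*log(z - 1)/150 - 3457*log(z**2 + 9)/52200 - 587*atan(z/3)/13050 - 1/(40*z - 40) + C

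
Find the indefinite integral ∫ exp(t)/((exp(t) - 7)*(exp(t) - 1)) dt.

log(exp(t) - 7)/6 - log(exp(t) - 1)/6 + C

Let u = e^t, du = e^t dt.
The integral becomes ∫ du/((u-1)(u-7)); decompose into partial fractions.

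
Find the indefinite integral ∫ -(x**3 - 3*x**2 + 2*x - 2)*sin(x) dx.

Use integration by parts with u = x**3 - 3*x**2 + 2*x - 2, dv = -sin(x) dx, so v = cos(x).
Apply parts 3 times (tabular method): alternate signs, differentiate u down to 0, integrate dv up.

x**3*cos(x) - 3*x**2*sin(x) - 3*x**2*cos(x) + 6*x*sin(x) - 4*x*cos(x) + 4*sin(x) + 4*cos(x) + C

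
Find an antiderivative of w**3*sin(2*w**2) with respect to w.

Let u = w², du = 2w dw; rewrite as (1/2)∫ u^1·sin(2u) du.
Now integrate by parts 1 time.

-w**2*cos(2*w**2)/4 + sin(2*w**2)/8 + C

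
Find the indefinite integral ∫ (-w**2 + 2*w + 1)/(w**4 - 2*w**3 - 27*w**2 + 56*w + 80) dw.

-172*log(w - 4)/2025 - log(w + 1)/50 + 17*log(w + 5)/162 + 7/(45*w - 180) + C

Factor the denominator: (w - 4)**2*(w + 1)*(w + 5).
Partial-fraction decomposition: 17/(162*(w + 5)) - 1/(50*(w + 1)) - 172/(2025*(w - 4)) - 7/(45*(w - 4)**2).
Integrate each term; A/(w−a) gives A·log|w−a|; A/(w−a)² gives −A/(w−a).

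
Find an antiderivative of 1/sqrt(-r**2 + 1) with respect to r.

Substitute r = sin(θ), so dr = cos(θ) dθ and the radical becomes sqrt(-r**2 + 1) = cos(θ) by the Pythagorean identity.
Integrate the resulting trig expression in θ, then back-substitute θ = asin(r), sin(θ) = r, cos(θ) = sqrt(-r**2 + 1) (absorbing any constant into C).

asin(r) + C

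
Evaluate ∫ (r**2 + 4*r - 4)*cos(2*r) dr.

r**2*sin(2*r)/2 + 2*r*sin(2*r) + r*cos(2*r)/2 - 9*sin(2*r)/4 + cos(2*r) + C

Use integration by parts with u = r**2 + 4*r - 4, dv = cos(2*r) dr, so v = sin(2*r)/2.
Apply parts 2 times (tabular method): alternate signs, differentiate u down to 0, integrate dv up.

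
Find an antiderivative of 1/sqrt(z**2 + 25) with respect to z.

log(z + sqrt(z**2 + 25)) + C

Substitute z = 5·tan(θ), so dz = 5·sec(θ)^2 dθ and the radical becomes sqrt(z**2 + 25) = 5·sec(θ) by the Pythagorean identity.
Integrate the resulting trig expression in θ, then back-substitute tan(θ) = z/5, sec(θ) = sqrt(z**2 + 25)/5 (absorbing any constant into C).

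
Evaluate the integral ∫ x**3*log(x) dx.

x**4*log(x)/4 - x**4/16 + C

Use integration by parts with u = log(x), dv = x**3 dx.
Then du = 1/x dx and v = x**4/4.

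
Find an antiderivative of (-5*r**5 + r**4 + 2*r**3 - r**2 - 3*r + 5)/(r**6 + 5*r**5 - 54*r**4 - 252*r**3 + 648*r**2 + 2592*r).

5*log(r)/2592 - 37201*log(r - 6)/15552 + 4759*log(r - 4)/5600 - 1247*log(r + 3)/1701 - 353369*log(r + 6)/129600 - 39731/(2160*r + 12960) + C

Factor the denominator: r*(r - 6)*(r - 4)*(r + 3)*(r + 6)**2.
Partial-fraction decomposition: -353369/(129600*(r + 6)) + 39731/(2160*(r + 6)**2) - 1247/(1701*(r + 3)) + 4759/(5600*(r - 4)) - 37201/(15552*(r - 6)) + 5/(2592*r).
Integrate each term; A/(r−a) gives A·log|r−a|; A/(r−a)² gives −A/(r−a).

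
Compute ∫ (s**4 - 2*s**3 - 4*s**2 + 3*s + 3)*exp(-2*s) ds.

Use integration by parts with u = s**4 - 2*s**3 - 4*s**2 + 3*s + 3, dv = exp(-2*s) ds, so v = -exp(-2*s)/2.
Apply parts 4 times (tabular method): alternate signs, differentiate u down to 0, integrate dv up.

(-2*s**4 + 8*s**2 + 2*s - 5)*exp(-2*s)/4 + C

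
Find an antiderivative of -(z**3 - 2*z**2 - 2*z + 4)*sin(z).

z**3*cos(z) - 3*z**2*sin(z) - 2*z**2*cos(z) + 4*z*sin(z) - 8*z*cos(z) + 8*sin(z) + 8*cos(z) + C

Use integration by parts with u = z**3 - 2*z**2 - 2*z + 4, dv = -sin(z) dz, so v = cos(z).
Apply parts 3 times (tabular method): alternate signs, differentiate u down to 0, integrate dv up.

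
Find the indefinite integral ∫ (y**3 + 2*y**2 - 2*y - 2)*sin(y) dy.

-y**3*cos(y) + 3*y**2*sin(y) - 2*y**2*cos(y) + 4*y*sin(y) + 8*y*cos(y) - 8*sin(y) + 6*cos(y) + C

Use integration by parts with u = y**3 + 2*y**2 - 2*y - 2, dv = sin(y) dy, so v = -cos(y).
Apply parts 3 times (tabular method): alternate signs, differentiate u down to 0, integrate dv up.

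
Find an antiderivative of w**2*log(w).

Use integration by parts with u = log(w), dv = w**2 dw.
Then du = 1/w dw and v = w**3/3.

w**3*log(w)/3 - w**3/9 + C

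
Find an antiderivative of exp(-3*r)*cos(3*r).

Let I denote the integral. Integrate by parts with u = cos(3*r), dv = exp(-3*r) dr, so v = -exp(-3*r)/3: I = -exp(-3*r)*cos(3*r)/3 − ∫ exp(-3*r)*sin(3*r) dr.
Apply parts again with u = sin(3*r), dv = exp(-3*r) dr: ∫ exp(-3*r)*sin(3*r) dr = -exp(-3*r)*sin(3*r)/3 + I. Substituting back brings back I: I = exp(-3*r)*sin(3*r)/3 - exp(-3*r)*cos(3*r)/3 − I.
Solving for I: (1 + 1)·I equals the remaining terms, so I = (1/2)·(exp(-3*r)*sin(3*r)/3 - exp(-3*r)*cos(3*r)/3).

exp(-3*r)*sin(3*r)/6 - exp(-3*r)*cos(3*r)/6 + C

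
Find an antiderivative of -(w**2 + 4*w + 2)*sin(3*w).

w**2*cos(3*w)/3 - 2*w*sin(3*w)/9 + 4*w*cos(3*w)/3 - 4*sin(3*w)/9 + 16*cos(3*w)/27 + C

Use integration by parts with u = w**2 + 4*w + 2, dv = -sin(3*w) dw, so v = cos(3*w)/3.
Apply parts 2 times (tabular method): alternate signs, differentiate u down to 0, integrate dv up.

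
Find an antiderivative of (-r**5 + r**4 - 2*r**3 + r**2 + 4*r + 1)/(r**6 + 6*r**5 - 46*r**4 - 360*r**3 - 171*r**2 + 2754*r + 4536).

-7507*log(r - 7)/28600 + 97*log(r - 3)/4536 - 14551*log(r + 3)/2700 + 1409*log(r + 4)/154 - 9517*log(r + 6)/2106 - 94/(45*r + 135) + C

Factor the denominator: (r - 7)*(r - 3)*(r + 3)**2*(r + 4)*(r + 6).
Partial-fraction decomposition: -9517/(2106*(r + 6)) + 1409/(154*(r + 4)) - 14551/(2700*(r + 3)) + 94/(45*(r + 3)**2) + 97/(4536*(r - 3)) - 7507/(28600*(r - 7)).
Integrate each term; A/(r−a) gives A·log|r−a|; A/(r−a)² gives −A/(r−a).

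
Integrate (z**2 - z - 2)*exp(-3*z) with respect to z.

(-9*z**2 + 3*z + 19)*exp(-3*z)/27 + C

Use integration by parts with u = z**2 - z - 2, dv = exp(-3*z) dz, so v = -exp(-3*z)/3.
Apply parts 2 times (tabular method): alternate signs, differentiate u down to 0, integrate dv up.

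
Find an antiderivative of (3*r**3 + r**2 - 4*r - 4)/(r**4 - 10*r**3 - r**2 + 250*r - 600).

Factor the denominator: (r - 6)*(r - 5)*(r - 4)*(r + 5).
Partial-fraction decomposition: 167/(495*(r + 5)) + 94/(9*(r - 4)) - 188/(5*(r - 5)) + 328/(11*(r - 6)).
Integrate each term: A/(r−a) contributes A·log|r−a|.

328*log(r - 6)/11 - 188*log(r - 5)/5 + 94*log(r - 4)/9 + 167*log(r + 5)/495 + C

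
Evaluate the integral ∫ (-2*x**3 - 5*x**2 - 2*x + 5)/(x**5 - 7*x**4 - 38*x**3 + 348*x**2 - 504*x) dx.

-5*log(x)/504 + 4295*log(x - 6)/48672 - 35*log(x - 2)/288 + 460*log(x + 7)/10647 + 619/(312*x - 1872) + C

Factor the denominator: x*(x - 6)**2*(x - 2)*(x + 7).
Partial-fraction decomposition: 460/(10647*(x + 7)) - 35/(288*(x - 2)) + 4295/(48672*(x - 6)) - 619/(312*(x - 6)**2) - 5/(504*x).
Integrate each term; A/(x−a) gives A·log|x−a|; A/(x−a)² gives −A/(x−a).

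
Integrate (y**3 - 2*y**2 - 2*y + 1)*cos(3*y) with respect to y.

y**3*sin(3*y)/3 - 2*y**2*sin(3*y)/3 + y**2*cos(3*y)/3 - 8*y*sin(3*y)/9 - 4*y*cos(3*y)/9 + 13*sin(3*y)/27 - 8*cos(3*y)/27 + C

Use integration by parts with u = y**3 - 2*y**2 - 2*y + 1, dv = cos(3*y) dy, so v = sin(3*y)/3.
Apply parts 3 times (tabular method): alternate signs, differentiate u down to 0, integrate dv up.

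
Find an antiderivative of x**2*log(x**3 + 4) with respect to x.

Let u = x**3 + 4, so du = (3*x**2) dx.
The integral becomes (1/3)·∫ log(u) du; integrate by parts with u′=log(u), dv′=du.

x**3*log(x**3 + 4)/3 - x**3/3 + 4*log(x**3 + 4)/3 + C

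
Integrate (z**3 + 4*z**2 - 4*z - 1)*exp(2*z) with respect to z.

(4*z**3 + 10*z**2 - 26*z + 9)*exp(2*z)/8 + C

Use integration by parts with u = z**3 + 4*z**2 - 4*z - 1, dv = exp(2*z) dz, so v = exp(2*z)/2.
Apply parts 3 times (tabular method): alternate signs, differentiate u down to 0, integrate dv up.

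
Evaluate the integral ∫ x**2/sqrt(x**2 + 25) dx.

Substitute x = 5·tan(θ), so dx = 5·sec(θ)^2 dθ and the radical becomes sqrt(x**2 + 25) = 5·sec(θ) by the Pythagorean identity.
Integrate the resulting trig expression in θ, then back-substitute tan(θ) = x/5, sec(θ) = sqrt(x**2 + 25)/5 (absorbing any constant into C).

x*sqrt(x**2 + 25)/2 - 25*log(x + sqrt(x**2 + 25))/2 + C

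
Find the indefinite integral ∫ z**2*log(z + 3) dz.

z**3*log(z + 3)/3 - z**3/9 + z**2/2 - 3*z + 9*log(z + 3) + C

Use integration by parts with u = log(z + 3), dv = z**2 dz.
Then du = 1/(z + 3) dz and v = z**3/3.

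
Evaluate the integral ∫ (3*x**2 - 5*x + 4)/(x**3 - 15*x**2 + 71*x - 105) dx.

29*log(x - 7)/2 - 27*log(x - 5)/2 + 2*log(x - 3) + C

Factor the denominator: (x - 7)*(x - 5)*(x - 3).
Partial-fraction decomposition: 2/(x - 3) - 27/(2*(x - 5)) + 29/(2*(x - 7)).
Integrate each term: A/(x−a) contributes A·log|x−a|.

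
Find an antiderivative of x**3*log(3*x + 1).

Use integration by parts with u = log(3*x + 1), dv = x**3 dx.
Then du = 3/(3*x + 1) dx and v = x**4/4.

x**4*log(3*x + 1)/4 - x**4/16 + x**3/36 - x**2/72 + x/108 - log(3*x + 1)/324 + C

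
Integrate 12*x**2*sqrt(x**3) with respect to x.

8*(x**3)**(3/2)/3 + C

Let u = x**3, so du = (3*x**2) dx.
Rewriting, the integral becomes 4·∫ √u du = 4·(2/3)u^(3/2).
Substituting back, u = x**3.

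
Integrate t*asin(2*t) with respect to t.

t**2*asin(2*t)/2 + t*sqrt(-4*t**2 + 1)/8 - asin(2*t)/16 + C

Use integration by parts with u = arcsin(2*t), dv = t dt.
Then du = 2/sqrt(-4*t**2 + 1) dt.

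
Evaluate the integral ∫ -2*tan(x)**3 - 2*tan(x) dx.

Let u = tan(x), so du = (tan(x)**2 + 1) dx.
Rewriting, the integral becomes -2·∫ u^1 du = -2·u^2/2.
Substituting back, u = tan(x).

-tan(x)**2 + C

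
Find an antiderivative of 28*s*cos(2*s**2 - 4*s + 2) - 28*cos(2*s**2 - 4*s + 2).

7*sin(2*s**2 - 4*s + 2) + C

Let u = 2*s**2 - 4*s + 2, so du = (4*s - 4) ds.
Rewriting, the integral becomes 7·∫ cos(u) du = 7·sin(u).
Substituting back, u = 2*s**2 - 4*s + 2.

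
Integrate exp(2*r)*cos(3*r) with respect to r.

Let I denote the integral. Integrate by parts with u = cos(3*r), dv = exp(2*r) dr, so v = exp(2*r)/2: I = exp(2*r)*cos(3*r)/2 + (3/2)·∫ exp(2*r)*sin(3*r) dr.
Apply parts again with u = sin(3*r), dv = exp(2*r) dr: ∫ exp(2*r)*sin(3*r) dr = exp(2*r)*sin(3*r)/2 − (3/2)·I. Substituting back brings back I: I = 3*exp(2*r)*sin(3*r)/4 + exp(2*r)*cos(3*r)/2 − (9/4)·I.
Solving for I: (1 + 9/4)·I equals the remaining terms, so I = (4/13)·(3*exp(2*r)*sin(3*r)/4 + exp(2*r)*cos(3*r)/2).

3*exp(2*r)*sin(3*r)/13 + 2*exp(2*r)*cos(3*r)/13 + C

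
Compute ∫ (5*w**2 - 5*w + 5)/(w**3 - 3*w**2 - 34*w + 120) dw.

Factor the denominator: (w - 5)*(w - 4)*(w + 6).
Partial-fraction decomposition: 43/(22*(w + 6)) - 13/(2*(w - 4)) + 105/(11*(w - 5)).
Integrate each term: A/(w−a) contributes A·log|w−a|.

105*log(w - 5)/11 - 13*log(w - 4)/2 + 43*log(w + 6)/22 + C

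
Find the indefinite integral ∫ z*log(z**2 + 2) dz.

z**2*log(z**2 + 2)/2 - z**2/2 + log(z**2 + 2) + C

Let u = z**2 + 2, so du = (2*z) dz.
The integral becomes (1/2)·∫ log(u) du; integrate by parts with u′=log(u), dv′=du.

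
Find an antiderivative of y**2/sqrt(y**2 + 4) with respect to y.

y*sqrt(y**2 + 4)/2 - 2*log(y + sqrt(y**2 + 4)) + C

Substitute y = 2·tan(θ), so dy = 2·sec(θ)^2 dθ and the radical becomes sqrt(y**2 + 4) = 2·sec(θ) by the Pythagorean identity.
Integrate the resulting trig expression in θ, then back-substitute tan(θ) = y/2, sec(θ) = sqrt(y**2 + 4)/2 (absorbing any constant into C).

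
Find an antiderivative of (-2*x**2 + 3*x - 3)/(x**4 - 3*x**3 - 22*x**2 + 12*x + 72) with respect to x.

Factor the denominator: (x - 6)*(x - 2)*(x + 2)*(x + 3).
Partial-fraction decomposition: 2/(3*(x + 3)) - 17/(32*(x + 2)) + 1/(16*(x - 2)) - 19/(96*(x - 6)).
Integrate each term: A/(x−a) contributes A·log|x−a|.

-19*log(x - 6)/96 + log(x - 2)/16 - 17*log(x + 2)/32 + 2*log(x + 3)/3 + C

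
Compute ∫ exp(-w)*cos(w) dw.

exp(-w)*sin(w)/2 - exp(-w)*cos(w)/2 + C

Let I denote the integral. Integrate by parts with u = cos(w), dv = exp(-w) dw, so v = -exp(-w): I = -exp(-w)*cos(w) − ∫ exp(-w)*sin(w) dw.
Apply parts again with u = sin(w), dv = exp(-w) dw: ∫ exp(-w)*sin(w) dw = -exp(-w)*sin(w) + I. Substituting back brings back I: I = exp(-w)*sin(w) - exp(-w)*cos(w) − I.
Solving for I: (1 + 1)·I equals the remaining terms, so I = (1/2)·(exp(-w)*sin(w) - exp(-w)*cos(w)).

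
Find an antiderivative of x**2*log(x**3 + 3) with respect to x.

Let u = x**3 + 3, so du = (3*x**2) dx.
The integral becomes (1/3)·∫ log(u) du; integrate by parts with u′=log(u), dv′=du.

x**3*log(x**3 + 3)/3 - x**3/3 + log(x**3 + 3) + C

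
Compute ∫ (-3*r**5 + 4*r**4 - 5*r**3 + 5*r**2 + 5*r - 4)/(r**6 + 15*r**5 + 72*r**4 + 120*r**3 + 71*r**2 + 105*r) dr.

Factor the denominator: r*(r + 3)*(r + 5)*(r + 7)*(r**2 + 1).
Partial-fraction decomposition: -(2*r - 49)/(650*(r**2 + 1)) - 30973/(1400*(r + 7)) + 3149/(130*(r + 5)) - 607/(120*(r + 3)) - 4/(105*r).
Integrate each term; A/(r−a) gives A·log|r−a|; the (Br+D)/(r²+p²) term gives a log and an atan.

-4*log(r)/105 - 607*log(r + 3)/120 + 3149*log(r + 5)/130 - 30973*log(r + 7)/1400 - log(r**2 + 1)/650 + 49*atan(r)/650 + C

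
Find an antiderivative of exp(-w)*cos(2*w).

Let I denote the integral. Integrate by parts with u = cos(2*w), dv = exp(-w) dw, so v = -exp(-w): I = -exp(-w)*cos(2*w) − 2·∫ exp(-w)*sin(2*w) dw.
Apply parts again with u = sin(2*w), dv = exp(-w) dw: ∫ exp(-w)*sin(2*w) dw = -exp(-w)*sin(2*w) + 2·I. Substituting back brings back I: I = 2*exp(-w)*sin(2*w) - exp(-w)*cos(2*w) − 4·I.
Solving for I: (1 + 4)·I equals the remaining terms, so I = (1/5)·(2*exp(-w)*sin(2*w) - exp(-w)*cos(2*w)).

2*exp(-w)*sin(2*w)/5 - exp(-w)*cos(2*w)/5 + C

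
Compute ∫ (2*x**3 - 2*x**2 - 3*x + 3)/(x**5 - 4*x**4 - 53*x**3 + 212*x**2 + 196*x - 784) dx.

Factor the denominator: (x - 7)*(x - 4)*(x - 2)*(x + 2)*(x + 7).
Partial-fraction decomposition: -76/(693*(x + 7)) + 1/(72*(x + 2)) + 1/(72*(x - 2)) - 29/(132*(x - 4)) + 19/(63*(x - 7)).
Integrate each term: A/(x−a) contributes A·log|x−a|.

19*log(x - 7)/63 - 29*log(x - 4)/132 - 76*log(x + 7)/693 + log(x**2 - 4)/72 + C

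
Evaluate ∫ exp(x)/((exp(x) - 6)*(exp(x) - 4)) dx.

log(exp(x) - 6)/2 - log(exp(x) - 4)/2 + C

Let u = e^x, du = e^x dx.
The integral becomes ∫ du/((u-6)(u-4)); decompose into partial fractions.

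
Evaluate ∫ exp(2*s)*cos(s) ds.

exp(2*s)*sin(s)/5 + 2*exp(2*s)*cos(s)/5 + C

Let I denote the integral. Integrate by parts with u = cos(s), dv = exp(2*s) ds, so v = exp(2*s)/2: I = exp(2*s)*cos(s)/2 + (1/2)·∫ exp(2*s)*sin(s) ds.
Apply parts again with u = sin(s), dv = exp(2*s) ds: ∫ exp(2*s)*sin(s) ds = exp(2*s)*sin(s)/2 − (1/2)·I. Substituting back brings back I: I = exp(2*s)*sin(s)/4 + exp(2*s)*cos(s)/2 − (1/4)·I.
Solving for I: (1 + 1/4)·I equals the remaining terms, so I = (4/5)·(exp(2*s)*sin(s)/4 + exp(2*s)*cos(s)/2).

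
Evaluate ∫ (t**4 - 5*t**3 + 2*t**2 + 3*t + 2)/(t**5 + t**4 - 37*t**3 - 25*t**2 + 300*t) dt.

log(t)/150 + 67*log(t - 5)/900 + 25*log(t - 3)/336 - 299*log(t + 4)/126 + 1287*log(t + 5)/400 + C

Factor the denominator: t*(t - 5)*(t - 3)*(t + 4)*(t + 5).
Partial-fraction decomposition: 1287/(400*(t + 5)) - 299/(126*(t + 4)) + 25/(336*(t - 3)) + 67/(900*(t - 5)) + 1/(150*t).
Integrate each term: A/(t−a) contributes A·log|t−a|.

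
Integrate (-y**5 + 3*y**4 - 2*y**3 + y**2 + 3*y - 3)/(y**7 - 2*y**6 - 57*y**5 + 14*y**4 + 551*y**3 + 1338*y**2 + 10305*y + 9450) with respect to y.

-10223*log(y - 7)/66816 + 1423*log(y - 6)/12705 + log(y + 1)/8960 + 564131*log(y + 5)/10071072 - 7607*log(y**2 + 9)/1005720 - 469*atan(y/3)/50286 + 5257/(17952*y + 89760) + C

Factor the denominator: (y - 7)*(y - 6)*(y + 1)*(y + 5)**2*(y**2 + 9).
Partial-fraction decomposition: -(7607*y + 14070)/(502860*(y**2 + 9)) + 564131/(10071072*(y + 5)) - 5257/(17952*(y + 5)**2) + 1/(8960*(y + 1)) + 1423/(12705*(y - 6)) - 10223/(66816*(y - 7)).
Integrate each term; A/(y−a) gives A·log|y−a|; the (By+D)/(y²+p²) term gives a log and an atan.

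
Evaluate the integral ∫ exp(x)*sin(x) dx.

Let I denote the integral. Integrate by parts with u = sin(x), dv = exp(x) dx, so v = exp(x): I = exp(x)*sin(x) − ∫ exp(x)*cos(x) dx.
Apply parts again with u = cos(x), dv = exp(x) dx: ∫ exp(x)*cos(x) dx = exp(x)*cos(x) + I. Substituting back brings back I: I = exp(x)*sin(x) - exp(x)*cos(x) − I.
Solving for I: (1 + 1)·I equals the remaining terms, so I = (1/2)·(exp(x)*sin(x) - exp(x)*cos(x)).

exp(x)*sin(x)/2 - exp(x)*cos(x)/2 + C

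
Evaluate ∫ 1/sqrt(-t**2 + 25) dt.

asin(t/5) + C

Substitute t = 5·sin(θ), so dt = 5·cos(θ) dθ and the radical becomes sqrt(-t**2 + 25) = 5·cos(θ) by the Pythagorean identity.
Integrate the resulting trig expression in θ, then back-substitute θ = asin(t/5), sin(θ) = t/5, cos(θ) = sqrt(-t**2 + 25)/5 (absorbing any constant into C).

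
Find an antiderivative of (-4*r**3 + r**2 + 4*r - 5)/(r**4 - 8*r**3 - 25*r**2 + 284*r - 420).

-10*log(r - 7) + 230*log(r - 5)/33 - 5*log(r - 2)/24 - 67*log(r + 6)/88 + C

Factor the denominator: (r - 7)*(r - 5)*(r - 2)*(r + 6).
Partial-fraction decomposition: -67/(88*(r + 6)) - 5/(24*(r - 2)) + 230/(33*(r - 5)) - 10/(r - 7).
Integrate each term: A/(r−a) contributes A·log|r−a|.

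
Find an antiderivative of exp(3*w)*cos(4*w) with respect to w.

4*exp(3*w)*sin(4*w)/25 + 3*exp(3*w)*cos(4*w)/25 + C

Let I denote the integral. Integrate by parts with u = cos(4*w), dv = exp(3*w) dw, so v = exp(3*w)/3: I = exp(3*w)*cos(4*w)/3 + (4/3)·∫ exp(3*w)*sin(4*w) dw.
Apply parts again with u = sin(4*w), dv = exp(3*w) dw: ∫ exp(3*w)*sin(4*w) dw = exp(3*w)*sin(4*w)/3 − (4/3)·I. Substituting back brings back I: I = 4*exp(3*w)*sin(4*w)/9 + exp(3*w)*cos(4*w)/3 − (16/9)·I.
Solving for I: (1 + 16/9)·I equals the remaining terms, so I = (9/25)·(4*exp(3*w)*sin(4*w)/9 + exp(3*w)*cos(4*w)/3).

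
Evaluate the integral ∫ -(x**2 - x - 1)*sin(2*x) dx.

Use integration by parts with u = x**2 - x - 1, dv = -sin(2*x) dx, so v = cos(2*x)/2.
Apply parts 2 times (tabular method): alternate signs, differentiate u down to 0, integrate dv up.

x**2*cos(2*x)/2 - x*sin(2*x)/2 - x*cos(2*x)/2 + sin(2*x)/4 - 3*cos(2*x)/4 + C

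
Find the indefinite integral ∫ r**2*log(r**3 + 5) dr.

Let u = r**3 + 5, so du = (3*r**2) dr.
The integral becomes (1/3)·∫ log(u) du; integrate by parts with u′=log(u), dv′=du.

r**3*log(r**3 + 5)/3 - r**3/3 + 5*log(r**3 + 5)/3 + C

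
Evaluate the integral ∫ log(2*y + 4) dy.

Use integration by parts with u = log(2*y + 4), dv = dy.
Then du = 2/(2*y + 4) dy and v = y.

y*log(2*y + 4) - y + 2*log(y + 2) + C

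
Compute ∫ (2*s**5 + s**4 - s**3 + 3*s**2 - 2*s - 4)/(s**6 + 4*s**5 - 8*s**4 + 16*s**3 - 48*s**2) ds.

Factor the denominator: s**2*(s - 2)*(s + 6)*(s**2 + 4).
Partial-fraction decomposition: 17*(s - 1)/(40*(s**2 + 4)) + 3481/(2880*(s + 6)) + 19/(64*(s - 2)) + 5/(72*s) + 1/(12*s**2).
Integrate each term; A/(s−a) gives A·log|s−a|; the (Bs+D)/(s²+p²) term gives a log and an atan.

5*log(s)/72 + 19*log(s - 2)/64 + 3481*log(s + 6)/2880 + 17*log(s**2 + 4)/80 - 17*atan(s/2)/80 - 1/(12*s) + C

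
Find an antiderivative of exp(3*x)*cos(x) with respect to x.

Let I denote the integral. Integrate by parts with u = cos(x), dv = exp(3*x) dx, so v = exp(3*x)/3: I = exp(3*x)*cos(x)/3 + (1/3)·∫ exp(3*x)*sin(x) dx.
Apply parts again with u = sin(x), dv = exp(3*x) dx: ∫ exp(3*x)*sin(x) dx = exp(3*x)*sin(x)/3 − (1/3)·I. Substituting back brings back I: I = exp(3*x)*sin(x)/9 + exp(3*x)*cos(x)/3 − (1/9)·I.
Solving for I: (1 + 1/9)·I equals the remaining terms, so I = (9/10)·(exp(3*x)*sin(x)/9 + exp(3*x)*cos(x)/3).

exp(3*x)*sin(x)/10 + 3*exp(3*x)*cos(x)/10 + C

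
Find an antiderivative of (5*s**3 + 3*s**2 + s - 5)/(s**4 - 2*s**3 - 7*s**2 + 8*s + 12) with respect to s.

8*log(s - 3) - 49*log(s - 2)/12 - 2*log(s + 1)/3 + 7*log(s + 2)/4 + C

Factor the denominator: (s - 3)*(s - 2)*(s + 1)*(s + 2).
Partial-fraction decomposition: 7/(4*(s + 2)) - 2/(3*(s + 1)) - 49/(12*(s - 2)) + 8/(s - 3).
Integrate each term: A/(s−a) contributes A·log|s−a|.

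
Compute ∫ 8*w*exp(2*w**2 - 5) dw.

2*exp(2*w**2 - 5) + C

Let u = 2*w**2 - 5, so du = (4*w) dw.
Rewriting, the integral becomes 2·∫ e^u du = 2·e^u.
Substituting back, u = 2*w**2 - 5.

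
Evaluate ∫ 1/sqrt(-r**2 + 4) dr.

Substitute r = 2·sin(θ), so dr = 2·cos(θ) dθ and the radical becomes sqrt(-r**2 + 4) = 2·cos(θ) by the Pythagorean identity.
Integrate the resulting trig expression in θ, then back-substitute θ = asin(r/2), sin(θ) = r/2, cos(θ) = sqrt(-r**2 + 4)/2 (absorbing any constant into C).

asin(r/2) + C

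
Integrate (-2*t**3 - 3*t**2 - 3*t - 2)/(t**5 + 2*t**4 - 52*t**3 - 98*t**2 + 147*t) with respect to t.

-2*log(t)/147 - 107*log(t - 7)/735 + 5*log(t - 1)/96 - 17*log(t + 3)/240 + 279*log(t + 7)/1568 + C

Factor the denominator: t*(t - 7)*(t - 1)*(t + 3)*(t + 7).
Partial-fraction decomposition: 279/(1568*(t + 7)) - 17/(240*(t + 3)) + 5/(96*(t - 1)) - 107/(735*(t - 7)) - 2/(147*t).
Integrate each term: A/(t−a) contributes A·log|t−a|.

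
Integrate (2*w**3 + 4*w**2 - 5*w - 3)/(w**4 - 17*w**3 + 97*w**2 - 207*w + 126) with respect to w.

Factor the denominator: (w - 7)*(w - 6)*(w - 3)*(w - 1).
Partial-fraction decomposition: 1/(30*(w - 1)) + 3/(w - 3) - 181/(5*(w - 6)) + 211/(6*(w - 7)).
Integrate each term: A/(w−a) contributes A·log|w−a|.

211*log(w - 7)/6 - 181*log(w - 6)/5 + 3*log(w - 3) + log(w - 1)/30 + C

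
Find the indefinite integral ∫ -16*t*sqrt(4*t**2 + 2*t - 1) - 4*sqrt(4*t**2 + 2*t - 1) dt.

Let u = 4*t**2 + 2*t - 1, so du = (8*t + 2) dt.
Rewriting, the integral becomes -2·∫ √u du = -2·(2/3)u^(3/2).
Substituting back, u = 4*t**2 + 2*t - 1.

-4*(4*t**2 + 2*t - 1)**(3/2)/3 + C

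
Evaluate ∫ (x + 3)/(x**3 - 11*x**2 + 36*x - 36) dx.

3*log(x - 6)/4 - 2*log(x - 3) + 5*log(x - 2)/4 + C

Factor the denominator: (x - 6)*(x - 3)*(x - 2).
Partial-fraction decomposition: 5/(4*(x - 2)) - 2/(x - 3) + 3/(4*(x - 6)).
Integrate each term: A/(x−a) contributes A·log|x−a|.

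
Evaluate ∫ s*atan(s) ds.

s**2*atan(s)/2 - s/2 + atan(s)/2 + C

Use integration by parts with u = arctan(s), dv = s ds.
Then du = 1/(s**2 + 1) ds.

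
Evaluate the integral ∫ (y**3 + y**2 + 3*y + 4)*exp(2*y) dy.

Use integration by parts with u = y**3 + y**2 + 3*y + 4, dv = exp(2*y) dy, so v = exp(2*y)/2.
Apply parts 3 times (tabular method): alternate signs, differentiate u down to 0, integrate dv up.

(4*y**3 - 2*y**2 + 14*y + 9)*exp(2*y)/8 + C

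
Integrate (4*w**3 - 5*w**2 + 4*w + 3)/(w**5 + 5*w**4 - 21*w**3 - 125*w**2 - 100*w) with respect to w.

-3*log(w)/100 + 199*log(w - 5)/1350 - 5*log(w + 1)/36 + 349*log(w + 4)/108 - 321*log(w + 5)/100 + C

Factor the denominator: w*(w - 5)*(w + 1)*(w + 4)*(w + 5).
Partial-fraction decomposition: -321/(100*(w + 5)) + 349/(108*(w + 4)) - 5/(36*(w + 1)) + 199/(1350*(w - 5)) - 3/(100*w).
Integrate each term: A/(w−a) contributes A·log|w−a|.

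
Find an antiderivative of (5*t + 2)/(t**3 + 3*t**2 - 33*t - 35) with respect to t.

3*log(t - 5)/8 + log(t + 1)/12 - 11*log(t + 7)/24 + C

Factor the denominator: (t - 5)*(t + 1)*(t + 7).
Partial-fraction decomposition: -11/(24*(t + 7)) + 1/(12*(t + 1)) + 3/(8*(t - 5)).
Integrate each term: A/(t−a) contributes A·log|t−a|.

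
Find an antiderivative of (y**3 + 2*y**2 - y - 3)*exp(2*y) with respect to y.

(4*y**3 + 2*y**2 - 6*y - 9)*exp(2*y)/8 + C

Use integration by parts with u = y**3 + 2*y**2 - y - 3, dv = exp(2*y) dy, so v = exp(2*y)/2.
Apply parts 3 times (tabular method): alternate signs, differentiate u down to 0, integrate dv up.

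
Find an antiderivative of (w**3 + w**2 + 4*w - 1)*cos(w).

w**3*sin(w) + w**2*sin(w) + 3*w**2*cos(w) - 2*w*sin(w) + 2*w*cos(w) - 3*sin(w) - 2*cos(w) + C

Use integration by parts with u = w**3 + w**2 + 4*w - 1, dv = cos(w) dw, so v = sin(w).
Apply parts 3 times (tabular method): alternate signs, differentiate u down to 0, integrate dv up.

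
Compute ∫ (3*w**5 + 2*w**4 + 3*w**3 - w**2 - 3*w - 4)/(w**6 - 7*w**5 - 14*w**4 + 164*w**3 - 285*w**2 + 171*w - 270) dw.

2410*log(w - 6)/333 - 13571*log(w - 3)/2880 + 387*log(w + 5)/832 + 47*log(w**2 + 1)/9620 - 7*atan(w)/2405 + 95/(24*w - 72) + C

Factor the denominator: (w - 6)*(w - 3)**2*(w + 5)*(w**2 + 1).
Partial-fraction decomposition: (47*w - 14)/(4810*(w**2 + 1)) + 387/(832*(w + 5)) - 13571/(2880*(w - 3)) - 95/(24*(w - 3)**2) + 2410/(333*(w - 6)).
Integrate each term; A/(w−a) gives A·log|w−a|; the (Bw+D)/(w²+p²) term gives a log and an atan.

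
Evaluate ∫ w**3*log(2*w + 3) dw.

Use integration by parts with u = log(2*w + 3), dv = w**3 dw.
Then du = 2/(2*w + 3) dw and v = w**4/4.

w**4*log(2*w + 3)/4 - w**4/16 + w**3/8 - 9*w**2/32 + 27*w/32 - 81*log(2*w + 3)/64 + C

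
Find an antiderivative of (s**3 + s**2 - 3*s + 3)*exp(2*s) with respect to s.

Use integration by parts with u = s**3 + s**2 - 3*s + 3, dv = exp(2*s) ds, so v = exp(2*s)/2.
Apply parts 3 times (tabular method): alternate signs, differentiate u down to 0, integrate dv up.

(4*s**3 - 2*s**2 - 10*s + 17)*exp(2*s)/8 + C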